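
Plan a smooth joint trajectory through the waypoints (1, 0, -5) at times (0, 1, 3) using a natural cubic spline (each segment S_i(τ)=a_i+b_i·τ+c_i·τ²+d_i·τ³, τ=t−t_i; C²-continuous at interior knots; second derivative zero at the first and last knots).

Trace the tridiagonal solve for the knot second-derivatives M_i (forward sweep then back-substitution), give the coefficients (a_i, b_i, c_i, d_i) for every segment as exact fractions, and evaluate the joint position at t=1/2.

Δ: Δ0=-1, Δ1=-5/2
row 1: diag=6, rhs=-9; c'=1/3, d'=-3/2
back: M1=-3/2
M: M0=0, M1=-3/2, M2=0
seg 0: a=1, c=M0/2=0, d=(M1−M0)/(6·1)=-1/4, b=Δ0−h0·(2M0+M1)/6=-3/4
seg 1: a=0, c=M1/2=-3/4, d=(M2−M1)/(6·2)=1/8, b=Δ1−h1·(2M1+M2)/6=-3/2
t_q=1/2 → seg 0, τ=1/2; S=1+-3/4·τ+0·τ²+-1/4·τ³=19/32

  seg 0: a=1 b=-3/4 c=0 d=-1/4
  seg 1: a=0 b=-3/2 c=-3/4 d=1/8
S(1/2) = 19/32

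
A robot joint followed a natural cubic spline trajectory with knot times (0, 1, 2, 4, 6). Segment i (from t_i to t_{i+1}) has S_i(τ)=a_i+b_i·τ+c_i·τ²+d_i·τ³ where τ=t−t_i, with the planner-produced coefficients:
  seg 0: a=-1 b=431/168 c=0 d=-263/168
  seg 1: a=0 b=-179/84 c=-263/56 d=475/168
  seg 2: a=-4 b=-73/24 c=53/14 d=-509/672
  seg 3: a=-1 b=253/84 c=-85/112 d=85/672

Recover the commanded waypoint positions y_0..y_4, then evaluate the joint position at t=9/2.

y_0 = S_0(0) = a_0 = -1
y_1 = S_1(0) = a_1 = 0
y_2 = S_2(0) = a_2 = -4
y_3 = S_3(0) = a_3 = -1
y_4 = S_3(2) = 3
t_q=9/2 is in segment 3 (τ=1/2); S_3(τ)=85/256

y_0=-1 y_1=0 y_2=-4 y_3=-1 y_4=3
S(9/2) = 85/256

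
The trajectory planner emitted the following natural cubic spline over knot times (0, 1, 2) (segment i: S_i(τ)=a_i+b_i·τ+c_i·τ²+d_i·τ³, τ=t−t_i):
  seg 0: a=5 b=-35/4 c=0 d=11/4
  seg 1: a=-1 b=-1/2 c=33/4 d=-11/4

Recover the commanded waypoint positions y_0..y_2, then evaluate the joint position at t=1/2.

y_0=5 y_1=-1 y_2=4
S(1/2) = 31/32

y_0 = S_0(0) = a_0 = 5
y_1 = S_1(0) = a_1 = -1
y_2 = S_1(1) = 4
t_q=1/2 is in segment 0 (τ=1/2); S_0(τ)=31/32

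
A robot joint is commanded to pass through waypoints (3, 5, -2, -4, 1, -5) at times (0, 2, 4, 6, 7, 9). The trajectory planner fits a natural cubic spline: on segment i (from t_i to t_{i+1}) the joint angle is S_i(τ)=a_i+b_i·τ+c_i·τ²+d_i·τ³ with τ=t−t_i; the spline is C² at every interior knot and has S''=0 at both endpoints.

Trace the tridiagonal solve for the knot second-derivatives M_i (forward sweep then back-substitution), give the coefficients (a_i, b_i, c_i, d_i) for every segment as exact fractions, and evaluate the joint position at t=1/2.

Δ: Δ0=1, Δ1=-7/2, Δ2=-1, Δ3=5, Δ4=-3
row 1: diag=8, rhs=-27; c'=1/4, d'=-27/8
row 2: denom=8−2·1/4=15/2; d'=(15−2·-27/8)/(15/2)=29/10
row 3: denom=6−2·4/15=82/15; d'=(36−2·29/10)/(82/15)=453/82
row 4: denom=6−1·15/82=477/82; d'=(-48−1·453/82)/(477/82)=-1463/159
back: M4=-1463/159
back: M3=453/82−15/82·-1463/159=382/53
back: M2=29/10−4/15·382/53=311/318
back: M1=-27/8−1/4·311/318=-1151/318
M: M0=0, M1=-1151/318, M2=311/318, M3=382/53, M4=-1463/159, M5=0
seg 0: a=3, c=M0/2=0, d=(M1−M0)/(6·2)=-1151/3816, b=Δ0−h0·(2M0+M1)/6=2105/954
seg 1: a=5, c=M1/2=-1151/636, d=(M2−M1)/(6·2)=731/1908, b=Δ1−h1·(2M1+M2)/6=-674/477
seg 2: a=-2, c=M2/2=311/636, d=(M3−M2)/(6·2)=1981/3816, b=Δ2−h2·(2M2+M3)/6=-1934/477
seg 3: a=-4, c=M3/2=191/53, d=(M4−M3)/(6·1)=-2609/954, b=Δ3−h3·(2M3+M4)/6=3941/954
seg 4: a=1, c=M4/2=-1463/318, d=(M5−M4)/(6·2)=1463/1908, b=Δ4−h4·(2M4+M5)/6=1495/477
t_q=1/2 → seg 0, τ=1/2; S=3+2105/954·τ+0·τ²+-1151/3816·τ³=41371/10176

  seg 0: a=3 b=2105/954 c=0 d=-1151/3816
  seg 1: a=5 b=-674/477 c=-1151/636 d=731/1908
  seg 2: a=-2 b=-1934/477 c=311/636 d=1981/3816
  seg 3: a=-4 b=3941/954 c=191/53 d=-2609/954
  seg 4: a=1 b=1495/477 c=-1463/318 d=1463/1908
S(1/2) = 41371/10176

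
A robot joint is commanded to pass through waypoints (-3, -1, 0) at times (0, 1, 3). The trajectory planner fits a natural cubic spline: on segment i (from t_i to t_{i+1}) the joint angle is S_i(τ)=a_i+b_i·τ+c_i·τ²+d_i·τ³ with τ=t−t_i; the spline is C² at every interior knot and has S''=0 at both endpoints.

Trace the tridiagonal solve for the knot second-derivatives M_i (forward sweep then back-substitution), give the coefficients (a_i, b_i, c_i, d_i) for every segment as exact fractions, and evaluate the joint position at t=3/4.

Δ: Δ0=2, Δ1=1/2
row 1: diag=6, rhs=-9; c'=1/3, d'=-3/2
back: M1=-3/2
M: M0=0, M1=-3/2, M2=0
seg 0: a=-3, c=M0/2=0, d=(M1−M0)/(6·1)=-1/4, b=Δ0−h0·(2M0+M1)/6=9/4
seg 1: a=-1, c=M1/2=-3/4, d=(M2−M1)/(6·2)=1/8, b=Δ1−h1·(2M1+M2)/6=3/2
t_q=3/4 → seg 0, τ=3/4; S=-3+9/4·τ+0·τ²+-1/4·τ³=-363/256

  seg 0: a=-3 b=9/4 c=0 d=-1/4
  seg 1: a=-1 b=3/2 c=-3/4 d=1/8
S(3/4) = -363/256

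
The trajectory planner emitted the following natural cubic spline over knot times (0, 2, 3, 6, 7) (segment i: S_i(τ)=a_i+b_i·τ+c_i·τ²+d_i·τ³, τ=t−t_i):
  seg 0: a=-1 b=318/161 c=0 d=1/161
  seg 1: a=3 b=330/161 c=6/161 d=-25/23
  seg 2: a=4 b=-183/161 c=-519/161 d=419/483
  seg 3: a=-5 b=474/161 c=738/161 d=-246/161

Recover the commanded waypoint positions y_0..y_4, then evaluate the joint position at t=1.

y_0 = S_0(0) = a_0 = -1
y_1 = S_1(0) = a_1 = 3
y_2 = S_2(0) = a_2 = 4
y_3 = S_3(0) = a_3 = -5
y_4 = S_3(1) = 1
t_q=1 is in segment 0 (τ=1); S_0(τ)=158/161

y_0=-1 y_1=3 y_2=4 y_3=-5 y_4=1
S(1) = 158/161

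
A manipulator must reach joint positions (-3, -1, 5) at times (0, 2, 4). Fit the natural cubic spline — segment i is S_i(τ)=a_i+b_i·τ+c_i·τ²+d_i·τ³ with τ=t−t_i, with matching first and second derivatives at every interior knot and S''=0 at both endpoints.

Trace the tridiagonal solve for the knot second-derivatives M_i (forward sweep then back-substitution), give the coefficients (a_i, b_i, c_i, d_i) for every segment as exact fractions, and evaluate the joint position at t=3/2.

  seg 0: a=-3 b=1/2 c=0 d=1/8
  seg 1: a=-1 b=2 c=3/4 d=-1/8
S(3/2) = -117/64

Δ: Δ0=1, Δ1=3
row 1: diag=8, rhs=12; c'=1/4, d'=3/2
back: M1=3/2
M: M0=0, M1=3/2, M2=0
seg 0: a=-3, c=M0/2=0, d=(M1−M0)/(6·2)=1/8, b=Δ0−h0·(2M0+M1)/6=1/2
seg 1: a=-1, c=M1/2=3/4, d=(M2−M1)/(6·2)=-1/8, b=Δ1−h1·(2M1+M2)/6=2
t_q=3/2 → seg 0, τ=3/2; S=-3+1/2·τ+0·τ²+1/8·τ³=-117/64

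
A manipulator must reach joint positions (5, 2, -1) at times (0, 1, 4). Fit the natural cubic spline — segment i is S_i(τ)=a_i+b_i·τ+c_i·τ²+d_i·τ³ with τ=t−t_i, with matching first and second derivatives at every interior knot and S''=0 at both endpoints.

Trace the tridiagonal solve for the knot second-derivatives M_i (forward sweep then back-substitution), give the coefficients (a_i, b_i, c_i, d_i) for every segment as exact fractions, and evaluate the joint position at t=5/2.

Δ: Δ0=-3, Δ1=-1
row 1: diag=8, rhs=12; c'=3/8, d'=3/2
back: M1=3/2
M: M0=0, M1=3/2, M2=0
seg 0: a=5, c=M0/2=0, d=(M1−M0)/(6·1)=1/4, b=Δ0−h0·(2M0+M1)/6=-13/4
seg 1: a=2, c=M1/2=3/4, d=(M2−M1)/(6·3)=-1/12, b=Δ1−h1·(2M1+M2)/6=-5/2
t_q=5/2 → seg 1, τ=3/2; S=2+-5/2·τ+3/4·τ²+-1/12·τ³=-11/32

  seg 0: a=5 b=-13/4 c=0 d=1/4
  seg 1: a=2 b=-5/2 c=3/4 d=-1/12
S(5/2) = -11/32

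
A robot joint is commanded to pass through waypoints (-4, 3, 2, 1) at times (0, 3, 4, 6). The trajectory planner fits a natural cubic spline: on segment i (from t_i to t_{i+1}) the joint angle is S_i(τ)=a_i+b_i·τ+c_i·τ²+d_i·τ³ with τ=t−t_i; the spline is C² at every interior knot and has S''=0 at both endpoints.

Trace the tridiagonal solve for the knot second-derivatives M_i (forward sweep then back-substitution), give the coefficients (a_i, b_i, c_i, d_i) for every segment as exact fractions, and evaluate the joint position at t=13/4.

Δ: Δ0=7/3, Δ1=-1, Δ2=-1/2
row 1: diag=8, rhs=-20; c'=1/8, d'=-5/2
row 2: denom=6−1·1/8=47/8; d'=(3−1·-5/2)/(47/8)=44/47
back: M2=44/47
back: M1=-5/2−1/8·44/47=-123/47
M: M0=0, M1=-123/47, M2=44/47, M3=0
seg 0: a=-4, c=M0/2=0, d=(M1−M0)/(6·3)=-41/282, b=Δ0−h0·(2M0+M1)/6=1027/282
seg 1: a=3, c=M1/2=-123/94, d=(M2−M1)/(6·1)=167/282, b=Δ1−h1·(2M1+M2)/6=-40/141
seg 2: a=2, c=M2/2=22/47, d=(M3−M2)/(6·2)=-11/141, b=Δ2−h2·(2M2+M3)/6=-317/282
t_q=13/4 → seg 1, τ=1/4; S=3+-40/141·τ+-123/94·τ²+167/282·τ³=17185/6016

  seg 0: a=-4 b=1027/282 c=0 d=-41/282
  seg 1: a=3 b=-40/141 c=-123/94 d=167/282
  seg 2: a=2 b=-317/282 c=22/47 d=-11/141
S(13/4) = 17185/6016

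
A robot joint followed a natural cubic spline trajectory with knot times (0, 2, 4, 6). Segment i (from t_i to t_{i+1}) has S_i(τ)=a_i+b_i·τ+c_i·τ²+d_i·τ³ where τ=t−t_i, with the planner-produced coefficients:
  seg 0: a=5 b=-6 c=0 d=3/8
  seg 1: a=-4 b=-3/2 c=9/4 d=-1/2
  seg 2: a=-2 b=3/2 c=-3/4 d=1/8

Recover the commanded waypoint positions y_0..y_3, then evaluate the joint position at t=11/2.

y_0=5 y_1=-4 y_2=-2 y_3=-1
S(11/2) = -65/64

y_0 = S_0(0) = a_0 = 5
y_1 = S_1(0) = a_1 = -4
y_2 = S_2(0) = a_2 = -2
y_3 = S_2(2) = -1
t_q=11/2 is in segment 2 (τ=3/2); S_2(τ)=-65/64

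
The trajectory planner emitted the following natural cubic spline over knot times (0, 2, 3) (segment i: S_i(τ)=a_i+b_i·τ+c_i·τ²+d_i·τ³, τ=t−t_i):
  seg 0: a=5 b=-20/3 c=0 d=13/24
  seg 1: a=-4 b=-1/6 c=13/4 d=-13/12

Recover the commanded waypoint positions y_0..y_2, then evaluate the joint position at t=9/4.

y_0 = S_0(0) = a_0 = 5
y_1 = S_1(0) = a_1 = -4
y_2 = S_1(1) = -2
t_q=9/4 is in segment 1 (τ=1/4); S_1(τ)=-987/256

y_0=5 y_1=-4 y_2=-2
S(9/4) = -987/256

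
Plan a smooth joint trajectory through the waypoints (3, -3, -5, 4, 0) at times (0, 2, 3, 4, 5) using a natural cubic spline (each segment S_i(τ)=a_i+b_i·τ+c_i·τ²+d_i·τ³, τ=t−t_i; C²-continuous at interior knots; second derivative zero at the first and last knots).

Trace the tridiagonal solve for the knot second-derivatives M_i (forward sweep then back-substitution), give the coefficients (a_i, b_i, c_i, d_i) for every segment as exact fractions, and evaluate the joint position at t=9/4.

  seg 0: a=3 b=-87/43 c=0 d=-21/86
  seg 1: a=-3 b=-213/43 c=-63/43 d=190/43
  seg 2: a=-5 b=231/43 c=507/43 d=-351/43
  seg 3: a=4 b=192/43 c=-546/43 d=182/43
S(9/4) = -5863/1376

Δ: Δ0=-3, Δ1=-2, Δ2=9, Δ3=-4
row 1: diag=6, rhs=6; c'=1/6, d'=1
row 2: denom=4−1·1/6=23/6; d'=(66−1·1)/(23/6)=390/23
row 3: denom=4−1·6/23=86/23; d'=(-78−1·390/23)/(86/23)=-1092/43
back: M3=-1092/43
back: M2=390/23−6/23·-1092/43=1014/43
back: M1=1−1/6·1014/43=-126/43
M: M0=0, M1=-126/43, M2=1014/43, M3=-1092/43, M4=0
seg 0: a=3, c=M0/2=0, d=(M1−M0)/(6·2)=-21/86, b=Δ0−h0·(2M0+M1)/6=-87/43
seg 1: a=-3, c=M1/2=-63/43, d=(M2−M1)/(6·1)=190/43, b=Δ1−h1·(2M1+M2)/6=-213/43
seg 2: a=-5, c=M2/2=507/43, d=(M3−M2)/(6·1)=-351/43, b=Δ2−h2·(2M2+M3)/6=231/43
seg 3: a=4, c=M3/2=-546/43, d=(M4−M3)/(6·1)=182/43, b=Δ3−h3·(2M3+M4)/6=192/43
t_q=9/4 → seg 1, τ=1/4; S=-3+-213/43·τ+-63/43·τ²+190/43·τ³=-5863/1376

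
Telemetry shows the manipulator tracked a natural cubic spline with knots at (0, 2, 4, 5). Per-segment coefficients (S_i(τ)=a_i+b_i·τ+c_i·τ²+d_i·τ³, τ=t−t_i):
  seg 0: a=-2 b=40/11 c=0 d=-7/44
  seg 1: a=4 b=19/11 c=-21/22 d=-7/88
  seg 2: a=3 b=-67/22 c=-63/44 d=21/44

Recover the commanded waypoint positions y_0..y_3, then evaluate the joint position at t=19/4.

y_0=-2 y_1=4 y_2=3 y_3=-1
S(19/4) = 315/2816

y_0 = S_0(0) = a_0 = -2
y_1 = S_1(0) = a_1 = 4
y_2 = S_2(0) = a_2 = 3
y_3 = S_2(1) = -1
t_q=19/4 is in segment 2 (τ=3/4); S_2(τ)=315/2816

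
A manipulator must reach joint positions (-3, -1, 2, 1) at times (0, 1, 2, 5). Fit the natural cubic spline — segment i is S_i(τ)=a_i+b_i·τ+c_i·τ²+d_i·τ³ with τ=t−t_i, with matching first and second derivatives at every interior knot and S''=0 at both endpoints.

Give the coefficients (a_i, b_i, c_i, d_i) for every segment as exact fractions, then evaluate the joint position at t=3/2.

Δ: Δ0=2, Δ1=3, Δ2=-1/3
row 1: diag=4, rhs=6; c'=1/4, d'=3/2
row 2: denom=8−1·1/4=31/4; d'=(-20−1·3/2)/(31/4)=-86/31
back: M2=-86/31
back: M1=3/2−1/4·-86/31=68/31
M: M0=0, M1=68/31, M2=-86/31, M3=0
seg 0: a=-3, c=M0/2=0, d=(M1−M0)/(6·1)=34/93, b=Δ0−h0·(2M0+M1)/6=152/93
seg 1: a=-1, c=M1/2=34/31, d=(M2−M1)/(6·1)=-77/93, b=Δ1−h1·(2M1+M2)/6=254/93
seg 2: a=2, c=M2/2=-43/31, d=(M3−M2)/(6·3)=43/279, b=Δ2−h2·(2M2+M3)/6=227/93
t_q=3/2 → seg 1, τ=1/2; S=-1+254/93·τ+34/31·τ²+-77/93·τ³=133/248

  seg 0: a=-3 b=152/93 c=0 d=34/93
  seg 1: a=-1 b=254/93 c=34/31 d=-77/93
  seg 2: a=2 b=227/93 c=-43/31 d=43/279
S(3/2) = 133/248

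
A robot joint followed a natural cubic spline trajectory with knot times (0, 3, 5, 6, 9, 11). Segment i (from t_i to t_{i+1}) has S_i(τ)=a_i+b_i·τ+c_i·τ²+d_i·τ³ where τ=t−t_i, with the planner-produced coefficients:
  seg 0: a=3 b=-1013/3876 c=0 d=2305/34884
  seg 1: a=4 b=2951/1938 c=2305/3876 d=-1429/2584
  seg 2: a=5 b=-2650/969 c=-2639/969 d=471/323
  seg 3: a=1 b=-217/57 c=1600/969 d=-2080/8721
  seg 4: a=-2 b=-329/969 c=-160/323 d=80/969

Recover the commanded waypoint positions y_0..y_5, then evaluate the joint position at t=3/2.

y_0=3 y_1=4 y_2=5 y_3=1 y_4=-2 y_5=-4
S(3/2) = 29261/10336

y_0 = S_0(0) = a_0 = 3
y_1 = S_1(0) = a_1 = 4
y_2 = S_2(0) = a_2 = 5
y_3 = S_3(0) = a_3 = 1
y_4 = S_4(0) = a_4 = -2
y_5 = S_4(2) = -4
t_q=3/2 is in segment 0 (τ=3/2); S_0(τ)=29261/10336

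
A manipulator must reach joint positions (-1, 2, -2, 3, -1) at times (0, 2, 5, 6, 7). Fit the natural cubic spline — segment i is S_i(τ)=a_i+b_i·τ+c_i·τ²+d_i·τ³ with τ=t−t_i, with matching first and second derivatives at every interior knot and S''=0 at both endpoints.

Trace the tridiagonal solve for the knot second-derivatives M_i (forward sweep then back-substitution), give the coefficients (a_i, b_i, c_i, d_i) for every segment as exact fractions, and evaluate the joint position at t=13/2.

Δ: Δ0=3/2, Δ1=-4/3, Δ2=5, Δ3=-4
row 1: diag=10, rhs=-17; c'=3/10, d'=-17/10
row 2: denom=8−3·3/10=71/10; d'=(38−3·-17/10)/(71/10)=431/71
row 3: denom=4−1·10/71=274/71; d'=(-54−1·431/71)/(274/71)=-4265/274
back: M3=-4265/274
back: M2=431/71−10/71·-4265/274=1132/137
back: M1=-17/10−3/10·1132/137=-1145/274
M: M0=0, M1=-1145/274, M2=1132/137, M3=-4265/274, M4=0
seg 0: a=-1, c=M0/2=0, d=(M1−M0)/(6·2)=-1145/3288, b=Δ0−h0·(2M0+M1)/6=1189/411
seg 1: a=2, c=M1/2=-1145/548, d=(M2−M1)/(6·3)=3409/4932, b=Δ1−h1·(2M1+M2)/6=-1057/822
seg 2: a=-2, c=M2/2=566/137, d=(M3−M2)/(6·1)=-6529/1644, b=Δ2−h2·(2M2+M3)/6=7957/1644
seg 3: a=3, c=M3/2=-4265/548, d=(M4−M3)/(6·1)=4265/1644, b=Δ3−h3·(2M3+M4)/6=977/822
t_q=13/2 → seg 3, τ=1/2; S=3+977/822·τ+-4265/548·τ²+4265/1644·τ³=8649/4384

  seg 0: a=-1 b=1189/411 c=0 d=-1145/3288
  seg 1: a=2 b=-1057/822 c=-1145/548 d=3409/4932
  seg 2: a=-2 b=7957/1644 c=566/137 d=-6529/1644
  seg 3: a=3 b=977/822 c=-4265/548 d=4265/1644
S(13/2) = 8649/4384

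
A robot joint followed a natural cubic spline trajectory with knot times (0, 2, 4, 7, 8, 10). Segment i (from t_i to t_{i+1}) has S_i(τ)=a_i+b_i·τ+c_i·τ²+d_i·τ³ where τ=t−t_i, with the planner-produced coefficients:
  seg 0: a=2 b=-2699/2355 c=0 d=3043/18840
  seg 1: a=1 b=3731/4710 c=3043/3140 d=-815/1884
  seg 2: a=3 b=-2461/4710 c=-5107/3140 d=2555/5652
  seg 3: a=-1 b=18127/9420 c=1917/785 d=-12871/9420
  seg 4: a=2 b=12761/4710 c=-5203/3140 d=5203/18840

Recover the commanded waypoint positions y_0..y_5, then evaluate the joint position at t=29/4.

y_0=2 y_1=1 y_2=3 y_3=-1 y_4=2 y_5=3
S(29/4) = -77901/200960

y_0 = S_0(0) = a_0 = 2
y_1 = S_1(0) = a_1 = 1
y_2 = S_2(0) = a_2 = 3
y_3 = S_3(0) = a_3 = -1
y_4 = S_4(0) = a_4 = 2
y_5 = S_4(2) = 3
t_q=29/4 is in segment 3 (τ=1/4); S_3(τ)=-77901/200960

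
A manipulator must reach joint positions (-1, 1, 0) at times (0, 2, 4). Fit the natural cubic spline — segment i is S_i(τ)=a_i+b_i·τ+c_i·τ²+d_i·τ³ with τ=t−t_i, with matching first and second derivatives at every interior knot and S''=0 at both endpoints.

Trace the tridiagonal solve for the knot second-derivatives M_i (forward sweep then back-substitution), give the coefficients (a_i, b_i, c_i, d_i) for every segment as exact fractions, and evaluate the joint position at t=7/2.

Δ: Δ0=1, Δ1=-1/2
row 1: diag=8, rhs=-9; c'=1/4, d'=-9/8
back: M1=-9/8
M: M0=0, M1=-9/8, M2=0
seg 0: a=-1, c=M0/2=0, d=(M1−M0)/(6·2)=-3/32, b=Δ0−h0·(2M0+M1)/6=11/8
seg 1: a=1, c=M1/2=-9/16, d=(M2−M1)/(6·2)=3/32, b=Δ1−h1·(2M1+M2)/6=1/4
t_q=7/2 → seg 1, τ=3/2; S=1+1/4·τ+-9/16·τ²+3/32·τ³=109/256

  seg 0: a=-1 b=11/8 c=0 d=-3/32
  seg 1: a=1 b=1/4 c=-9/16 d=3/32
S(7/2) = 109/256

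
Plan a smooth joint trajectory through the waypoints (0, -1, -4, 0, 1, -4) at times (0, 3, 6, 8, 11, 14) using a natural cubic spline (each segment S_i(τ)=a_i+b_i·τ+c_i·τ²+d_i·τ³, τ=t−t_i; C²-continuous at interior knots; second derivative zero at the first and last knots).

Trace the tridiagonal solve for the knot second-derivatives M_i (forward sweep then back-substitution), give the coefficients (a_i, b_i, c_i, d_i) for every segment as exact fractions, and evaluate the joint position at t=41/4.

  seg 0: a=0 b=18/145 c=0 d=-199/3915
  seg 1: a=-1 b=-181/145 c=-199/435 d=47/261
  seg 2: a=-4 b=126/145 c=506/435 d=-26/87
  seg 3: a=0 b=842/435 c=-274/435 d=25/783
  seg 4: a=1 b=-427/435 c=-149/435 d=149/3915
S(41/4) = 14199/9280

Δ: Δ0=-1/3, Δ1=-1, Δ2=2, Δ3=1/3, Δ4=-5/3
row 1: diag=12, rhs=-4; c'=1/4, d'=-1/3
row 2: denom=10−3·1/4=37/4; d'=(18−3·-1/3)/(37/4)=76/37
row 3: denom=10−2·8/37=354/37; d'=(-10−2·76/37)/(354/37)=-87/59
row 4: denom=12−3·37/118=1305/118; d'=(-12−3·-87/59)/(1305/118)=-298/435
back: M4=-298/435
back: M3=-87/59−37/118·-298/435=-548/435
back: M2=76/37−8/37·-548/435=1012/435
back: M1=-1/3−1/4·1012/435=-398/435
M: M0=0, M1=-398/435, M2=1012/435, M3=-548/435, M4=-298/435, M5=0
seg 0: a=0, c=M0/2=0, d=(M1−M0)/(6·3)=-199/3915, b=Δ0−h0·(2M0+M1)/6=18/145
seg 1: a=-1, c=M1/2=-199/435, d=(M2−M1)/(6·3)=47/261, b=Δ1−h1·(2M1+M2)/6=-181/145
seg 2: a=-4, c=M2/2=506/435, d=(M3−M2)/(6·2)=-26/87, b=Δ2−h2·(2M2+M3)/6=126/145
seg 3: a=0, c=M3/2=-274/435, d=(M4−M3)/(6·3)=25/783, b=Δ3−h3·(2M3+M4)/6=842/435
seg 4: a=1, c=M4/2=-149/435, d=(M5−M4)/(6·3)=149/3915, b=Δ4−h4·(2M4+M5)/6=-427/435
t_q=41/4 → seg 3, τ=9/4; S=0+842/435·τ+-274/435·τ²+25/783·τ³=14199/9280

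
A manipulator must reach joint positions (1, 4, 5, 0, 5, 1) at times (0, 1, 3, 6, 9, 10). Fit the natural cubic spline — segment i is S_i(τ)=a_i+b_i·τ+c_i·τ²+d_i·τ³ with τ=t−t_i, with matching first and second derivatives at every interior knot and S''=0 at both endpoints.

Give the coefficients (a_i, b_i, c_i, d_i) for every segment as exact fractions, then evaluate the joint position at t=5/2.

  seg 0: a=1 b=1223/370 c=0 d=-113/370
  seg 1: a=4 b=442/185 c=-339/370 d=-21/1480
  seg 2: a=5 b=-107/74 c=-741/740 d=167/540
  seg 3: a=0 b=663/740 c=989/555 d=-10157/19980
  seg 4: a=5 b=-791/370 c=-2067/740 d=689/740
S(5/2) = 64817/11840

Δ: Δ0=3, Δ1=1/2, Δ2=-5/3, Δ3=5/3, Δ4=-4
row 1: diag=6, rhs=-15; c'=1/3, d'=-5/2
row 2: denom=10−2·1/3=28/3; d'=(-13−2·-5/2)/(28/3)=-6/7
row 3: denom=12−3·9/28=309/28; d'=(20−3·-6/7)/(309/28)=632/309
row 4: denom=8−3·28/103=740/103; d'=(-34−3·632/309)/(740/103)=-2067/370
back: M4=-2067/370
back: M3=632/309−28/103·-2067/370=1978/555
back: M2=-6/7−9/28·1978/555=-741/370
back: M1=-5/2−1/3·-741/370=-339/185
M: M0=0, M1=-339/185, M2=-741/370, M3=1978/555, M4=-2067/370, M5=0
seg 0: a=1, c=M0/2=0, d=(M1−M0)/(6·1)=-113/370, b=Δ0−h0·(2M0+M1)/6=1223/370
seg 1: a=4, c=M1/2=-339/370, d=(M2−M1)/(6·2)=-21/1480, b=Δ1−h1·(2M1+M2)/6=442/185
seg 2: a=5, c=M2/2=-741/740, d=(M3−M2)/(6·3)=167/540, b=Δ2−h2·(2M2+M3)/6=-107/74
seg 3: a=0, c=M3/2=989/555, d=(M4−M3)/(6·3)=-10157/19980, b=Δ3−h3·(2M3+M4)/6=663/740
seg 4: a=5, c=M4/2=-2067/740, d=(M5−M4)/(6·1)=689/740, b=Δ4−h4·(2M4+M5)/6=-791/370
t_q=5/2 → seg 1, τ=3/2; S=4+442/185·τ+-339/370·τ²+-21/1480·τ³=64817/11840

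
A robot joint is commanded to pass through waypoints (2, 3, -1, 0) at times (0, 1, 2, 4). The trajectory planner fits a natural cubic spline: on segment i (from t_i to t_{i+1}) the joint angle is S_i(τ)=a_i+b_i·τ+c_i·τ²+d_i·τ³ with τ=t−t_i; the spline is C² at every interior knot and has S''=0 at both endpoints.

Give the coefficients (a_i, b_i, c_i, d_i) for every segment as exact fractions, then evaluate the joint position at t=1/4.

  seg 0: a=2 b=5/2 c=0 d=-3/2
  seg 1: a=3 b=-2 c=-9/2 d=5/2
  seg 2: a=-1 b=-7/2 c=3 d=-1/2
S(1/4) = 333/128

Δ: Δ0=1, Δ1=-4, Δ2=1/2
row 1: diag=4, rhs=-30; c'=1/4, d'=-15/2
row 2: denom=6−1·1/4=23/4; d'=(27−1·-15/2)/(23/4)=6
back: M2=6
back: M1=-15/2−1/4·6=-9
M: M0=0, M1=-9, M2=6, M3=0
seg 0: a=2, c=M0/2=0, d=(M1−M0)/(6·1)=-3/2, b=Δ0−h0·(2M0+M1)/6=5/2
seg 1: a=3, c=M1/2=-9/2, d=(M2−M1)/(6·1)=5/2, b=Δ1−h1·(2M1+M2)/6=-2
seg 2: a=-1, c=M2/2=3, d=(M3−M2)/(6·2)=-1/2, b=Δ2−h2·(2M2+M3)/6=-7/2
t_q=1/4 → seg 0, τ=1/4; S=2+5/2·τ+0·τ²+-3/2·τ³=333/128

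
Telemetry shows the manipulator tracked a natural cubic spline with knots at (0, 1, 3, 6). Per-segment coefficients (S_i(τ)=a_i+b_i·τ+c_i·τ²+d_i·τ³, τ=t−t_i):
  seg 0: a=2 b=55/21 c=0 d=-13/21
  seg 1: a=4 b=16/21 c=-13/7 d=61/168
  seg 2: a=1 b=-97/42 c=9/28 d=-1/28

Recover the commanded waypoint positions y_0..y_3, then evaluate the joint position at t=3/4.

y_0 = S_0(0) = a_0 = 2
y_1 = S_1(0) = a_1 = 4
y_2 = S_2(0) = a_2 = 1
y_3 = S_2(3) = -4
t_q=3/4 is in segment 0 (τ=3/4); S_0(τ)=237/64

y_0=2 y_1=4 y_2=1 y_3=-4
S(3/4) = 237/64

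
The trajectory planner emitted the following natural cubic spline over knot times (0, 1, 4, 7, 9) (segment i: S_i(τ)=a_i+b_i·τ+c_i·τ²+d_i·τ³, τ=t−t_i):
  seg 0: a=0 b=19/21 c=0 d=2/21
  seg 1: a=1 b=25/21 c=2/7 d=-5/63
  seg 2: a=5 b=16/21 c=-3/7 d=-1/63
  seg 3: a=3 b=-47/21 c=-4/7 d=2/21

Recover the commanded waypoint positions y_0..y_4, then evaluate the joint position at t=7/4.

y_0=0 y_1=1 y_2=5 y_3=3 y_4=-3
S(7/4) = 905/448

y_0 = S_0(0) = a_0 = 0
y_1 = S_1(0) = a_1 = 1
y_2 = S_2(0) = a_2 = 5
y_3 = S_3(0) = a_3 = 3
y_4 = S_3(2) = -3
t_q=7/4 is in segment 1 (τ=3/4); S_1(τ)=905/448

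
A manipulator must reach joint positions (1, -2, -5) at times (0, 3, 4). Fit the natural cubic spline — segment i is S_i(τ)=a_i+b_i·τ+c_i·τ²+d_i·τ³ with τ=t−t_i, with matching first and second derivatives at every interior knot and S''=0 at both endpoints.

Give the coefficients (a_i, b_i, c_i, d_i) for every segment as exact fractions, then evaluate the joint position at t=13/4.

Δ: Δ0=-1, Δ1=-3
row 1: diag=8, rhs=-12; c'=1/8, d'=-3/2
back: M1=-3/2
M: M0=0, M1=-3/2, M2=0
seg 0: a=1, c=M0/2=0, d=(M1−M0)/(6·3)=-1/12, b=Δ0−h0·(2M0+M1)/6=-1/4
seg 1: a=-2, c=M1/2=-3/4, d=(M2−M1)/(6·1)=1/4, b=Δ1−h1·(2M1+M2)/6=-5/2
t_q=13/4 → seg 1, τ=1/4; S=-2+-5/2·τ+-3/4·τ²+1/4·τ³=-683/256

  seg 0: a=1 b=-1/4 c=0 d=-1/12
  seg 1: a=-2 b=-5/2 c=-3/4 d=1/4
S(13/4) = -683/256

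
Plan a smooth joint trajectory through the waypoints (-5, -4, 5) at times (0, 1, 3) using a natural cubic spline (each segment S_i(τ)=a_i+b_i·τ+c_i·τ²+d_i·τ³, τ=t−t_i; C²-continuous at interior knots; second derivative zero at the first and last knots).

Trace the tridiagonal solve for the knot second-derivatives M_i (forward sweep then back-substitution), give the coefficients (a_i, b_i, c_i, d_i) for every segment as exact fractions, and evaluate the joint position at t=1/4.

Δ: Δ0=1, Δ1=9/2
row 1: diag=6, rhs=21; c'=1/3, d'=7/2
back: M1=7/2
M: M0=0, M1=7/2, M2=0
seg 0: a=-5, c=M0/2=0, d=(M1−M0)/(6·1)=7/12, b=Δ0−h0·(2M0+M1)/6=5/12
seg 1: a=-4, c=M1/2=7/4, d=(M2−M1)/(6·2)=-7/24, b=Δ1−h1·(2M1+M2)/6=13/6
t_q=1/4 → seg 0, τ=1/4; S=-5+5/12·τ+0·τ²+7/12·τ³=-1251/256

  seg 0: a=-5 b=5/12 c=0 d=7/12
  seg 1: a=-4 b=13/6 c=7/4 d=-7/24
S(1/4) = -1251/256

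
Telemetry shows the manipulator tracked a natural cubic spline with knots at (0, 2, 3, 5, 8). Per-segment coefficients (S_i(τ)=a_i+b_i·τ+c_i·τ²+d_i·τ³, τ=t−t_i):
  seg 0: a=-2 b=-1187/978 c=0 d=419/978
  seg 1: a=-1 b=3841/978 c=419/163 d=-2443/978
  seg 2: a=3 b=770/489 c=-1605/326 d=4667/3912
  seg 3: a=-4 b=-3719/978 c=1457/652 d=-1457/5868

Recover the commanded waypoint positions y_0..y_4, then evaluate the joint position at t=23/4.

y_0=-2 y_1=-1 y_2=3 y_3=-4 y_4=-2
S(23/4) = -237839/41728

y_0 = S_0(0) = a_0 = -2
y_1 = S_1(0) = a_1 = -1
y_2 = S_2(0) = a_2 = 3
y_3 = S_3(0) = a_3 = -4
y_4 = S_3(3) = -2
t_q=23/4 is in segment 3 (τ=3/4); S_3(τ)=-237839/41728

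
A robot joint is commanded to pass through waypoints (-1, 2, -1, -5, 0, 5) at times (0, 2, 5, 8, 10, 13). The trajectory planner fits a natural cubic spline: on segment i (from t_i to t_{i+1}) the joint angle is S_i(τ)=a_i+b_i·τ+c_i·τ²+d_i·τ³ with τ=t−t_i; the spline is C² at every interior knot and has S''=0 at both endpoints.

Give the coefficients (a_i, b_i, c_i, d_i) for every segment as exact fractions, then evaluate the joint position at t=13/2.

  seg 0: a=-1 b=1586/813 c=0 d=-733/6504
  seg 1: a=2 b=973/1626 c=-733/1084 d=1399/29268
  seg 2: a=-1 b=-7051/3252 c=-200/813 d=1705/9756
  seg 3: a=-5 b=1747/1626 c=4315/3252 d=-1997/6504
  seg 4: a=0 b=731/271 c=-419/813 d=419/7317
S(13/2) = -36561/8672

Δ: Δ0=3/2, Δ1=-1, Δ2=-4/3, Δ3=5/2, Δ4=5/3
row 1: diag=10, rhs=-15; c'=3/10, d'=-3/2
row 2: denom=12−3·3/10=111/10; d'=(-2−3·-3/2)/(111/10)=25/111
row 3: denom=10−3·10/37=340/37; d'=(23−3·25/111)/(340/37)=413/170
row 4: denom=10−2·37/170=813/85; d'=(-5−2·413/170)/(813/85)=-838/813
back: M4=-838/813
back: M3=413/170−37/170·-838/813=4315/1626
back: M2=25/111−10/37·4315/1626=-400/813
back: M1=-3/2−3/10·-400/813=-733/542
M: M0=0, M1=-733/542, M2=-400/813, M3=4315/1626, M4=-838/813, M5=0
seg 0: a=-1, c=M0/2=0, d=(M1−M0)/(6·2)=-733/6504, b=Δ0−h0·(2M0+M1)/6=1586/813
seg 1: a=2, c=M1/2=-733/1084, d=(M2−M1)/(6·3)=1399/29268, b=Δ1−h1·(2M1+M2)/6=973/1626
seg 2: a=-1, c=M2/2=-200/813, d=(M3−M2)/(6·3)=1705/9756, b=Δ2−h2·(2M2+M3)/6=-7051/3252
seg 3: a=-5, c=M3/2=4315/3252, d=(M4−M3)/(6·2)=-1997/6504, b=Δ3−h3·(2M3+M4)/6=1747/1626
seg 4: a=0, c=M4/2=-419/813, d=(M5−M4)/(6·3)=419/7317, b=Δ4−h4·(2M4+M5)/6=731/271
t_q=13/2 → seg 2, τ=3/2; S=-1+-7051/3252·τ+-200/813·τ²+1705/9756·τ³=-36561/8672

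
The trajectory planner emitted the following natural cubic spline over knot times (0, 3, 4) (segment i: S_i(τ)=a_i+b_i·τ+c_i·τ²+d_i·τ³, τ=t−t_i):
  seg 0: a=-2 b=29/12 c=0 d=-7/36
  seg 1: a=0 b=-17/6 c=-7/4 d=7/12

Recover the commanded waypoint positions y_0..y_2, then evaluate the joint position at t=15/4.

y_0=-2 y_1=0 y_2=-4
S(15/4) = -733/256

y_0 = S_0(0) = a_0 = -2
y_1 = S_1(0) = a_1 = 0
y_2 = S_1(1) = -4
t_q=15/4 is in segment 1 (τ=3/4); S_1(τ)=-733/256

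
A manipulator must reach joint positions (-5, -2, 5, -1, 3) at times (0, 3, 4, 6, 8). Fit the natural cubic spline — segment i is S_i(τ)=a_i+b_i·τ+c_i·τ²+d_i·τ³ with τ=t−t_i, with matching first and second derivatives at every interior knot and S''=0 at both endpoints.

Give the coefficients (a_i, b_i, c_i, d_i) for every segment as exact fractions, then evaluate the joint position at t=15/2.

Δ: Δ0=1, Δ1=7, Δ2=-3, Δ3=2
row 1: diag=8, rhs=36; c'=1/8, d'=9/2
row 2: denom=6−1·1/8=47/8; d'=(-60−1·9/2)/(47/8)=-516/47
row 3: denom=8−2·16/47=344/47; d'=(30−2·-516/47)/(344/47)=1221/172
back: M3=1221/172
back: M2=-516/47−16/47·1221/172=-576/43
back: M1=9/2−1/8·-576/43=531/86
M: M0=0, M1=531/86, M2=-576/43, M3=1221/172, M4=0
seg 0: a=-5, c=M0/2=0, d=(M1−M0)/(6·3)=59/172, b=Δ0−h0·(2M0+M1)/6=-359/172
seg 1: a=-2, c=M1/2=531/172, d=(M2−M1)/(6·1)=-561/172, b=Δ1−h1·(2M1+M2)/6=617/86
seg 2: a=5, c=M2/2=-288/43, d=(M3−M2)/(6·2)=1175/688, b=Δ2−h2·(2M2+M3)/6=613/172
seg 3: a=-1, c=M3/2=1221/344, d=(M4−M3)/(6·2)=-407/688, b=Δ3−h3·(2M3+M4)/6=-235/86
t_q=15/2 → seg 3, τ=3/2; S=-1+-235/86·τ+1221/344·τ²+-407/688·τ³=4903/5504

  seg 0: a=-5 b=-359/172 c=0 d=59/172
  seg 1: a=-2 b=617/86 c=531/172 d=-561/172
  seg 2: a=5 b=613/172 c=-288/43 d=1175/688
  seg 3: a=-1 b=-235/86 c=1221/344 d=-407/688
S(15/2) = 4903/5504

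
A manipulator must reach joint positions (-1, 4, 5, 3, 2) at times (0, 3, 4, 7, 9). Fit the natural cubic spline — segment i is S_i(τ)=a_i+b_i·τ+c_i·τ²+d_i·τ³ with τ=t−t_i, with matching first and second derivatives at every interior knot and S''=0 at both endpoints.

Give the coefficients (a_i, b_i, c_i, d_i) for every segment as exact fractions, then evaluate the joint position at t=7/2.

Δ: Δ0=5/3, Δ1=1, Δ2=-2/3, Δ3=-1/2
row 1: diag=8, rhs=-4; c'=1/8, d'=-1/2
row 2: denom=8−1·1/8=63/8; d'=(-10−1·-1/2)/(63/8)=-76/63
row 3: denom=10−3·8/21=62/7; d'=(1−3·-76/63)/(62/7)=97/186
back: M3=97/186
back: M2=-76/63−8/21·97/186=-392/279
back: M1=-1/2−1/8·-392/279=-181/558
M: M0=0, M1=-181/558, M2=-392/279, M3=97/186, M4=0
seg 0: a=-1, c=M0/2=0, d=(M1−M0)/(6·3)=-181/10044, b=Δ0−h0·(2M0+M1)/6=2041/1116
seg 1: a=4, c=M1/2=-181/1116, d=(M2−M1)/(6·1)=-67/372, b=Δ1−h1·(2M1+M2)/6=749/558
seg 2: a=5, c=M2/2=-196/279, d=(M3−M2)/(6·3)=1075/10044, b=Δ2−h2·(2M2+M3)/6=533/1116
seg 3: a=3, c=M3/2=97/372, d=(M4−M3)/(6·2)=-97/2232, b=Δ3−h3·(2M3+M4)/6=-473/558
t_q=7/2 → seg 1, τ=1/2; S=4+749/558·τ+-181/1116·τ²+-67/372·τ³=41141/8928

  seg 0: a=-1 b=2041/1116 c=0 d=-181/10044
  seg 1: a=4 b=749/558 c=-181/1116 d=-67/372
  seg 2: a=5 b=533/1116 c=-196/279 d=1075/10044
  seg 3: a=3 b=-473/558 c=97/372 d=-97/2232
S(7/2) = 41141/8928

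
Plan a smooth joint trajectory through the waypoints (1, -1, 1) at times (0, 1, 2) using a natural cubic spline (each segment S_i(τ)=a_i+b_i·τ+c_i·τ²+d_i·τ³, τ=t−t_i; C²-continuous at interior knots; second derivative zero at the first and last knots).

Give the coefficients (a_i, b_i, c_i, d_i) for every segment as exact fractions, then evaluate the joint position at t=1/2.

Δ: Δ0=-2, Δ1=2
row 1: diag=4, rhs=24; c'=1/4, d'=6
back: M1=6
M: M0=0, M1=6, M2=0
seg 0: a=1, c=M0/2=0, d=(M1−M0)/(6·1)=1, b=Δ0−h0·(2M0+M1)/6=-3
seg 1: a=-1, c=M1/2=3, d=(M2−M1)/(6·1)=-1, b=Δ1−h1·(2M1+M2)/6=0
t_q=1/2 → seg 0, τ=1/2; S=1+-3·τ+0·τ²+1·τ³=-3/8

  seg 0: a=1 b=-3 c=0 d=1
  seg 1: a=-1 b=0 c=3 d=-1
S(1/2) = -3/8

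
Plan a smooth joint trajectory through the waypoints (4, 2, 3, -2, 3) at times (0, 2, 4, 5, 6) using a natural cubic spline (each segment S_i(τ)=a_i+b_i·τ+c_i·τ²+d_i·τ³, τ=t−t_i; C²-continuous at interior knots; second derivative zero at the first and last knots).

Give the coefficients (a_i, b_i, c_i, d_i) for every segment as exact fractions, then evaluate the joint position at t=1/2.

  seg 0: a=4 b=-365/168 c=0 d=197/672
  seg 1: a=2 b=113/84 c=197/112 d=-733/672
  seg 2: a=3 b=-113/24 c=-67/14 d=755/168
  seg 3: a=-2 b=-67/84 c=487/56 d=-487/168
S(1/2) = 5287/1792

Δ: Δ0=-1, Δ1=1/2, Δ2=-5, Δ3=5
row 1: diag=8, rhs=9; c'=1/4, d'=9/8
row 2: denom=6−2·1/4=11/2; d'=(-33−2·9/8)/(11/2)=-141/22
row 3: denom=4−1·2/11=42/11; d'=(60−1·-141/22)/(42/11)=487/28
back: M3=487/28
back: M2=-141/22−2/11·487/28=-67/7
back: M1=9/8−1/4·-67/7=197/56
M: M0=0, M1=197/56, M2=-67/7, M3=487/28, M4=0
seg 0: a=4, c=M0/2=0, d=(M1−M0)/(6·2)=197/672, b=Δ0−h0·(2M0+M1)/6=-365/168
seg 1: a=2, c=M1/2=197/112, d=(M2−M1)/(6·2)=-733/672, b=Δ1−h1·(2M1+M2)/6=113/84
seg 2: a=3, c=M2/2=-67/14, d=(M3−M2)/(6·1)=755/168, b=Δ2−h2·(2M2+M3)/6=-113/24
seg 3: a=-2, c=M3/2=487/56, d=(M4−M3)/(6·1)=-487/168, b=Δ3−h3·(2M3+M4)/6=-67/84
t_q=1/2 → seg 0, τ=1/2; S=4+-365/168·τ+0·τ²+197/672·τ³=5287/1792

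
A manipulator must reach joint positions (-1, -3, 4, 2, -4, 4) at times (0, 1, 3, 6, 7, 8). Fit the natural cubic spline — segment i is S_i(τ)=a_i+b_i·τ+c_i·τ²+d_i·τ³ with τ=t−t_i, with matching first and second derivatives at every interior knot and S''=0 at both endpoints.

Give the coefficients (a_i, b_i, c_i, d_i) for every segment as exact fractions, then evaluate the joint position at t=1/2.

  seg 0: a=-1 b=-689/228 c=0 d=233/228
  seg 1: a=-3 b=5/114 c=233/76 d=-305/456
  seg 2: a=4 b=244/57 c=-18/19 d=-40/171
  seg 3: a=2 b=-440/57 c=-58/19 d=272/57
  seg 4: a=-4 b=28/57 c=214/19 d=-214/57
S(1/2) = -1449/608

Δ: Δ0=-2, Δ1=7/2, Δ2=-2/3, Δ3=-6, Δ4=8
row 1: diag=6, rhs=33; c'=1/3, d'=11/2
row 2: denom=10−2·1/3=28/3; d'=(-25−2·11/2)/(28/3)=-27/7
row 3: denom=8−3·9/28=197/28; d'=(-32−3·-27/7)/(197/28)=-572/197
row 4: denom=4−1·28/197=760/197; d'=(84−1·-572/197)/(760/197)=428/19
back: M4=428/19
back: M3=-572/197−28/197·428/19=-116/19
back: M2=-27/7−9/28·-116/19=-36/19
back: M1=11/2−1/3·-36/19=233/38
M: M0=0, M1=233/38, M2=-36/19, M3=-116/19, M4=428/19, M5=0
seg 0: a=-1, c=M0/2=0, d=(M1−M0)/(6·1)=233/228, b=Δ0−h0·(2M0+M1)/6=-689/228
seg 1: a=-3, c=M1/2=233/76, d=(M2−M1)/(6·2)=-305/456, b=Δ1−h1·(2M1+M2)/6=5/114
seg 2: a=4, c=M2/2=-18/19, d=(M3−M2)/(6·3)=-40/171, b=Δ2−h2·(2M2+M3)/6=244/57
seg 3: a=2, c=M3/2=-58/19, d=(M4−M3)/(6·1)=272/57, b=Δ3−h3·(2M3+M4)/6=-440/57
seg 4: a=-4, c=M4/2=214/19, d=(M5−M4)/(6·1)=-214/57, b=Δ4−h4·(2M4+M5)/6=28/57
t_q=1/2 → seg 0, τ=1/2; S=-1+-689/228·τ+0·τ²+233/228·τ³=-1449/608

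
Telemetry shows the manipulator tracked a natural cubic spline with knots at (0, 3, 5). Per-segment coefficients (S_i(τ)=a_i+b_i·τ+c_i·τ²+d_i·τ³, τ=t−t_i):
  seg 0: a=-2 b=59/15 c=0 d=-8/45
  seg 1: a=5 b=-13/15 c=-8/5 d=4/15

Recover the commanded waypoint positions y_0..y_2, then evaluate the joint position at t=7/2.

y_0 = S_0(0) = a_0 = -2
y_1 = S_1(0) = a_1 = 5
y_2 = S_1(2) = -1
t_q=7/2 is in segment 1 (τ=1/2); S_1(τ)=21/5

y_0=-2 y_1=5 y_2=-1
S(7/2) = 21/5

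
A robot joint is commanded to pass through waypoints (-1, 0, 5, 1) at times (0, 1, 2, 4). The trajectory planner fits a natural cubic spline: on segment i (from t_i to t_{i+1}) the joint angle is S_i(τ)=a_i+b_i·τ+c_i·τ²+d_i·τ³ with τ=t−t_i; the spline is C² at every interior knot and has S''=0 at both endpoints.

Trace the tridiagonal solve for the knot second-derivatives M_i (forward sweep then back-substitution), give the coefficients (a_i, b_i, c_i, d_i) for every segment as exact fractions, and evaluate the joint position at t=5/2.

Δ: Δ0=1, Δ1=5, Δ2=-2
row 1: diag=4, rhs=24; c'=1/4, d'=6
row 2: denom=6−1·1/4=23/4; d'=(-42−1·6)/(23/4)=-192/23
back: M2=-192/23
back: M1=6−1/4·-192/23=186/23
M: M0=0, M1=186/23, M2=-192/23, M3=0
seg 0: a=-1, c=M0/2=0, d=(M1−M0)/(6·1)=31/23, b=Δ0−h0·(2M0+M1)/6=-8/23
seg 1: a=0, c=M1/2=93/23, d=(M2−M1)/(6·1)=-63/23, b=Δ1−h1·(2M1+M2)/6=85/23
seg 2: a=5, c=M2/2=-96/23, d=(M3−M2)/(6·2)=16/23, b=Δ2−h2·(2M2+M3)/6=82/23
t_q=5/2 → seg 2, τ=1/2; S=5+82/23·τ+-96/23·τ²+16/23·τ³=134/23

  seg 0: a=-1 b=-8/23 c=0 d=31/23
  seg 1: a=0 b=85/23 c=93/23 d=-63/23
  seg 2: a=5 b=82/23 c=-96/23 d=16/23
S(5/2) = 134/23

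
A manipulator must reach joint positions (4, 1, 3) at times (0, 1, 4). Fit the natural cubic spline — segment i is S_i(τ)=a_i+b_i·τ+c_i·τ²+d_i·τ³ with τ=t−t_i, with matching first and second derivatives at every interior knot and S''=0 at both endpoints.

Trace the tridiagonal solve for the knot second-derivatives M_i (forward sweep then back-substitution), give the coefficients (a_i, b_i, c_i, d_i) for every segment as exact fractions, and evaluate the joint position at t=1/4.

  seg 0: a=4 b=-83/24 c=0 d=11/24
  seg 1: a=1 b=-25/12 c=11/8 d=-11/72
S(1/4) = 1609/512

Δ: Δ0=-3, Δ1=2/3
row 1: diag=8, rhs=22; c'=3/8, d'=11/4
back: M1=11/4
M: M0=0, M1=11/4, M2=0
seg 0: a=4, c=M0/2=0, d=(M1−M0)/(6·1)=11/24, b=Δ0−h0·(2M0+M1)/6=-83/24
seg 1: a=1, c=M1/2=11/8, d=(M2−M1)/(6·3)=-11/72, b=Δ1−h1·(2M1+M2)/6=-25/12
t_q=1/4 → seg 0, τ=1/4; S=4+-83/24·τ+0·τ²+11/24·τ³=1609/512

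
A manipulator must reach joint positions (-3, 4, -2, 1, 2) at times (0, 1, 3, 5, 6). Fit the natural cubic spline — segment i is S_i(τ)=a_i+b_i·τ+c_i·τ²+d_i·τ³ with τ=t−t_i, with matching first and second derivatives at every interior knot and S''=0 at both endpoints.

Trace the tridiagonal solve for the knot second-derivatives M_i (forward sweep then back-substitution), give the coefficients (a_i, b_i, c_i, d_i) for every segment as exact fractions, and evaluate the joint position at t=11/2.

  seg 0: a=-3 b=136/15 c=0 d=-31/15
  seg 1: a=4 b=43/15 c=-31/5 d=49/30
  seg 2: a=-2 b=-7/3 c=18/5 d=-101/120
  seg 3: a=1 b=59/30 c=-29/20 d=29/60
S(11/2) = 269/160

Δ: Δ0=7, Δ1=-3, Δ2=3/2, Δ3=1
row 1: diag=6, rhs=-60; c'=1/3, d'=-10
row 2: denom=8−2·1/3=22/3; d'=(27−2·-10)/(22/3)=141/22
row 3: denom=6−2·3/11=60/11; d'=(-3−2·141/22)/(60/11)=-29/10
back: M3=-29/10
back: M2=141/22−3/11·-29/10=36/5
back: M1=-10−1/3·36/5=-62/5
M: M0=0, M1=-62/5, M2=36/5, M3=-29/10, M4=0
seg 0: a=-3, c=M0/2=0, d=(M1−M0)/(6·1)=-31/15, b=Δ0−h0·(2M0+M1)/6=136/15
seg 1: a=4, c=M1/2=-31/5, d=(M2−M1)/(6·2)=49/30, b=Δ1−h1·(2M1+M2)/6=43/15
seg 2: a=-2, c=M2/2=18/5, d=(M3−M2)/(6·2)=-101/120, b=Δ2−h2·(2M2+M3)/6=-7/3
seg 3: a=1, c=M3/2=-29/20, d=(M4−M3)/(6·1)=29/60, b=Δ3−h3·(2M3+M4)/6=59/30
t_q=11/2 → seg 3, τ=1/2; S=1+59/30·τ+-29/20·τ²+29/60·τ³=269/160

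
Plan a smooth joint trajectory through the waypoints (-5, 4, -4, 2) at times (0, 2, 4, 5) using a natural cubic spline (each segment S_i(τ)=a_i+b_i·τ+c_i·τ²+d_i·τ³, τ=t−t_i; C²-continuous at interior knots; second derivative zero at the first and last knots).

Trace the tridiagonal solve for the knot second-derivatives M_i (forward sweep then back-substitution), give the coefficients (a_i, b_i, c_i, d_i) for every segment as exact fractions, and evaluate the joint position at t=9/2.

  seg 0: a=-5 b=85/11 c=0 d=-71/88
  seg 1: a=4 b=-43/22 c=-213/44 d=21/11
  seg 2: a=-4 b=35/22 c=291/44 d=-97/44
S(9/2) = -643/352

Δ: Δ0=9/2, Δ1=-4, Δ2=6
row 1: diag=8, rhs=-51; c'=1/4, d'=-51/8
row 2: denom=6−2·1/4=11/2; d'=(60−2·-51/8)/(11/2)=291/22
back: M2=291/22
back: M1=-51/8−1/4·291/22=-213/22
M: M0=0, M1=-213/22, M2=291/22, M3=0
seg 0: a=-5, c=M0/2=0, d=(M1−M0)/(6·2)=-71/88, b=Δ0−h0·(2M0+M1)/6=85/11
seg 1: a=4, c=M1/2=-213/44, d=(M2−M1)/(6·2)=21/11, b=Δ1−h1·(2M1+M2)/6=-43/22
seg 2: a=-4, c=M2/2=291/44, d=(M3−M2)/(6·1)=-97/44, b=Δ2−h2·(2M2+M3)/6=35/22
t_q=9/2 → seg 2, τ=1/2; S=-4+35/22·τ+291/44·τ²+-97/44·τ³=-643/352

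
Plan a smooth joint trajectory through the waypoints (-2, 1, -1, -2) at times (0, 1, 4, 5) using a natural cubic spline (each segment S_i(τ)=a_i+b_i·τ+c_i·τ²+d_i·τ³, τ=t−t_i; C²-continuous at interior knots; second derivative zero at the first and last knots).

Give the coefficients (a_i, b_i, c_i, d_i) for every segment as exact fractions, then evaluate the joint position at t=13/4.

Δ: Δ0=3, Δ1=-2/3, Δ2=-1
row 1: diag=8, rhs=-22; c'=3/8, d'=-11/4
row 2: denom=8−3·3/8=55/8; d'=(-2−3·-11/4)/(55/8)=10/11
back: M2=10/11
back: M1=-11/4−3/8·10/11=-34/11
M: M0=0, M1=-34/11, M2=10/11, M3=0
seg 0: a=-2, c=M0/2=0, d=(M1−M0)/(6·1)=-17/33, b=Δ0−h0·(2M0+M1)/6=116/33
seg 1: a=1, c=M1/2=-17/11, d=(M2−M1)/(6·3)=2/9, b=Δ1−h1·(2M1+M2)/6=65/33
seg 2: a=-1, c=M2/2=5/11, d=(M3−M2)/(6·1)=-5/33, b=Δ2−h2·(2M2+M3)/6=-43/33
t_q=13/4 → seg 1, τ=9/4; S=1+65/33·τ+-17/11·τ²+2/9·τ³=49/352

  seg 0: a=-2 b=116/33 c=0 d=-17/33
  seg 1: a=1 b=65/33 c=-17/11 d=2/9
  seg 2: a=-1 b=-43/33 c=5/11 d=-5/33
S(13/4) = 49/352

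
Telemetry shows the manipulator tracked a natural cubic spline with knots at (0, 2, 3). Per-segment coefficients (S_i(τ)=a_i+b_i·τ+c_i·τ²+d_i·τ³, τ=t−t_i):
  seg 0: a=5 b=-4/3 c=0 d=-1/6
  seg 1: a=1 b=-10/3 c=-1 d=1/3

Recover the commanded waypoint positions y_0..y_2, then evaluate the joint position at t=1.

y_0=5 y_1=1 y_2=-3
S(1) = 7/2

y_0 = S_0(0) = a_0 = 5
y_1 = S_1(0) = a_1 = 1
y_2 = S_1(1) = -3
t_q=1 is in segment 0 (τ=1); S_0(τ)=7/2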